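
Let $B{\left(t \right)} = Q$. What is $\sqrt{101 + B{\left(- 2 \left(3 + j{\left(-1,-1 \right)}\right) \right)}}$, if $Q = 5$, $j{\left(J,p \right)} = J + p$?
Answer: $\sqrt{106} \approx 10.296$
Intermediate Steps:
$B{\left(t \right)} = 5$
$\sqrt{101 + B{\left(- 2 \left(3 + j{\left(-1,-1 \right)}\right) \right)}} = \sqrt{101 + 5} = \sqrt{106}$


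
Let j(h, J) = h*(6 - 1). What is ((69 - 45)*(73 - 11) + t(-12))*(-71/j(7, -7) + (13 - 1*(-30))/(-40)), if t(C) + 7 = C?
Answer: -1276561/280 ≈ -4559.1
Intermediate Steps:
t(C) = -7 + C
j(h, J) = 5*h (j(h, J) = h*5 = 5*h)
((69 - 45)*(73 - 11) + t(-12))*(-71/j(7, -7) + (13 - 1*(-30))/(-40)) = ((69 - 45)*(73 - 11) + (-7 - 12))*(-71/(5*7) + (13 - 1*(-30))/(-40)) = (24*62 - 19)*(-71/35 + (13 + 30)*(-1/40)) = (1488 - 19)*(-71*1/35 + 43*(-1/40)) = 1469*(-71/35 - 43/40) = 1469*(-869/280) = -1276561/280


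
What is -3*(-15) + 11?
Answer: 56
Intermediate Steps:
-3*(-15) + 11 = 45 + 11 = 56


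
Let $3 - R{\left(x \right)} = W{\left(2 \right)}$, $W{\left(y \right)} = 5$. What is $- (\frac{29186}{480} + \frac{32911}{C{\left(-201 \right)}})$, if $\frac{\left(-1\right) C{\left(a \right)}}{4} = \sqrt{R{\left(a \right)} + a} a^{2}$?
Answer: $- \frac{14593}{240} - \frac{32911 i \sqrt{203}}{32805612} \approx -60.804 - 0.014294 i$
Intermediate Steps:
$R{\left(x \right)} = -2$ ($R{\left(x \right)} = 3 - 5 = -2$)
$C{\left(a \right)} = - 4 a^{2} \sqrt{-2 + a}$ ($C{\left(a \right)} = - 4 \sqrt{-2 + a} a^{2} = - 4 a^{2} \sqrt{-2 + a}$)
$- (\frac{29186}{480} + \frac{32911}{C{\left(-201 \right)}}) = - (\frac{29186}{480} + \frac{32911}{\left(-4\right) \left(-201\right)^{2} \sqrt{-2 - 201}}) = - (29186 \cdot \frac{1}{480} + \frac{32911}{\left(-4\right) 40401 \sqrt{-203}}) = - (\frac{14593}{240} + \frac{32911}{\left(-4\right) 40401 i \sqrt{203}}) = - (\frac{14593}{240} + \frac{32911}{\left(-161604\right) i \sqrt{203}}) = - (\frac{14593}{240} + 32911 \frac{i \sqrt{203}}{32805612}) = - (\frac{14593}{240} + \frac{32911 i \sqrt{203}}{32805612}) = - \frac{14593}{240} - \frac{32911 i \sqrt{203}}{32805612}$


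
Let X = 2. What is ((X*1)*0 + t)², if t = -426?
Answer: 181476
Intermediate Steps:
((X*1)*0 + t)² = ((2*1)*0 - 426)² = (2*0 - 426)² = (0 - 426)² = (-426)² = 181476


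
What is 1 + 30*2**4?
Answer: 481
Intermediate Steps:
1 + 30*2**4 = 1 + 30*16 = 1 + 480 = 481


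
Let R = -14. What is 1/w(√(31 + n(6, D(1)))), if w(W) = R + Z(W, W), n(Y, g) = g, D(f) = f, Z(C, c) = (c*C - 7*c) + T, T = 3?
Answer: -3/161 - 4*√2/161 ≈ -0.053769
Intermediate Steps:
Z(C, c) = 3 - 7*c + C*c (Z(C, c) = (c*C - 7*c) + 3 = (C*c - 7*c) + 3 = (-7*c + C*c) + 3 = 3 - 7*c + C*c)
w(W) = -11 + W² - 7*W (w(W) = -14 + (3 - 7*W + W*W) = -14 + (3 - 7*W + W²) = -14 + (3 + W² - 7*W) = -11 + W² - 7*W)
1/w(√(31 + n(6, D(1)))) = 1/(-11 + (√(31 + 1))² - 7*√(31 + 1)) = 1/(-11 + (√32)² - 28*√2) = 1/(-11 + (4*√2)² - 28*√2) = 1/(-11 + 32 - 28*√2) = 1/(21 - 28*√2)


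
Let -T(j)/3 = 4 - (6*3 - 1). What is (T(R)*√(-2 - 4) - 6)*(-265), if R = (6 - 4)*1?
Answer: 1590 - 10335*I*√6 ≈ 1590.0 - 25315.0*I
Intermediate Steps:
R = 2 (R = 2*1 = 2)
T(j) = 39 (T(j) = -3*(4 - (6*3 - 1)) = -3*(4 - (18 - 1)) = -3*(4 - 1*17) = -3*(4 - 17) = -3*(-13) = 39)
(T(R)*√(-2 - 4) - 6)*(-265) = (39*√(-2 - 4) - 6)*(-265) = (39*√(-6) - 6)*(-265) = (39*(I*√6) - 6)*(-265) = (39*I*√6 - 6)*(-265) = (-6 + 39*I*√6)*(-265) = 1590 - 10335*I*√6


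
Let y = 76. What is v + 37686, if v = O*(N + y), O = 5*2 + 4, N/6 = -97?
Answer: 30602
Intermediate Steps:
N = -582 (N = 6*(-97) = -582)
O = 14 (O = 10 + 4 = 14)
v = -7084 (v = 14*(-582 + 76) = 14*(-506) = -7084)
v + 37686 = -7084 + 37686 = 30602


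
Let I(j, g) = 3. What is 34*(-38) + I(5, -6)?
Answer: -1289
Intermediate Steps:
34*(-38) + I(5, -6) = 34*(-38) + 3 = -1292 + 3 = -1289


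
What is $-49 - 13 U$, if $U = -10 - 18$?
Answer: $315$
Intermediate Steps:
$U = -28$
$-49 - 13 U = -49 - -364 = -49 + 364 = 315$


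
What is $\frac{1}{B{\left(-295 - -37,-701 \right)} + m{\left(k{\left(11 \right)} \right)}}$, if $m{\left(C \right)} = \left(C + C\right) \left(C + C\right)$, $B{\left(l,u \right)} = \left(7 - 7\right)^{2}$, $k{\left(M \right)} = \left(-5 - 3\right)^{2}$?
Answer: $\frac{1}{16384} \approx 6.1035 \cdot 10^{-5}$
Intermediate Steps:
$k{\left(M \right)} = 64$ ($k{\left(M \right)} = \left(-8\right)^{2} = 64$)
$B{\left(l,u \right)} = 0$ ($B{\left(l,u \right)} = 0^{2} = 0$)
$m{\left(C \right)} = 4 C^{2}$ ($m{\left(C \right)} = 2 C 2 C = 4 C^{2}$)
$\frac{1}{B{\left(-295 - -37,-701 \right)} + m{\left(k{\left(11 \right)} \right)}} = \frac{1}{0 + 4 \cdot 64^{2}} = \frac{1}{0 + 4 \cdot 4096} = \frac{1}{0 + 16384} = \frac{1}{16384}$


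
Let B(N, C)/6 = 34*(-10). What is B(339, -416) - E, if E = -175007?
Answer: 172967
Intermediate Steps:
B(N, C) = -2040 (B(N, C) = 6*(34*(-10)) = 6*(-340) = -2040)
B(339, -416) - E = -2040 - 1*(-175007) = -2040 + 175007 = 172967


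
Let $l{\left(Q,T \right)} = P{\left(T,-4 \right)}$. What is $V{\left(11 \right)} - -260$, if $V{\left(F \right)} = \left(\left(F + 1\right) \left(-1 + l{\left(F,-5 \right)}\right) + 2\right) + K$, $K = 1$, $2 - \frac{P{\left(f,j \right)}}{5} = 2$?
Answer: $251$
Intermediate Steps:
$P{\left(f,j \right)} = 0$ ($P{\left(f,j \right)} = 10 - 10 = 0$)
$l{\left(Q,T \right)} = 0$
$V{\left(F \right)} = 2 - F$ ($V{\left(F \right)} = \left(\left(F + 1\right) \left(-1 + 0\right) + 2\right) + 1 = \left(\left(1 + F\right) \left(-1\right) + 2\right) + 1 = \left(\left(-1 - F\right) + 2\right) + 1 = \left(1 - F\right) + 1 = 2 - F$)
$V{\left(11 \right)} - -260 = \left(2 - 11\right) - -260 = \left(2 - 11\right) + 260 = -9 + 260 = 251$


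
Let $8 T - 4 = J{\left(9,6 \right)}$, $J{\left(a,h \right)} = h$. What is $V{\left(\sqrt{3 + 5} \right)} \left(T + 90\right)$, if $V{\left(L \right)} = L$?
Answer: $\frac{365 \sqrt{2}}{2} \approx 258.09$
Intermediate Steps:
$T = \frac{5}{4}$ ($T = \frac{1}{2} + \frac{1}{8} \cdot 6 = \frac{1}{2} + \frac{3}{4} = \frac{5}{4} \approx 1.25$)
$V{\left(\sqrt{3 + 5} \right)} \left(T + 90\right) = \sqrt{3 + 5} \left(\frac{5}{4} + 90\right) = \sqrt{8} \cdot \frac{365}{4} = 2 \sqrt{2} \cdot \frac{365}{4} = \frac{365 \sqrt{2}}{2}$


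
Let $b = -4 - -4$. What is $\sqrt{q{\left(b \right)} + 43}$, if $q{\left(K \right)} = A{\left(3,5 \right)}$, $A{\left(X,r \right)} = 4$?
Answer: $\sqrt{47} \approx 6.8557$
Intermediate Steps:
$b = 0$ ($b = -4 + 4 = 0$)
$q{\left(K \right)} = 4$
$\sqrt{q{\left(b \right)} + 43} = \sqrt{4 + 43} = \sqrt{47}$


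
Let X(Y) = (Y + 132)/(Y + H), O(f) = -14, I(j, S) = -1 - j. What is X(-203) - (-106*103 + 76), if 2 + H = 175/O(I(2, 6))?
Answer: 4716412/435 ≈ 10842.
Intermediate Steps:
H = -29/2 (H = -2 + 175/(-14) = -2 + 175*(-1/14) = -2 - 25/2 = -29/2 ≈ -14.500)
X(Y) = (132 + Y)/(-29/2 + Y) (X(Y) = (Y + 132)/(Y - 29/2) = (132 + Y)/(-29/2 + Y))
X(-203) - (-106*103 + 76) = 2*(132 - 203)/(-29 + 2*(-203)) - (-106*103 + 76) = 2*(-71)/(-29 - 406) - (-10918 + 76) = 2*(-71)/(-435) - 1*(-10842) = 2*(-1/435)*(-71) + 10842 = 142/435 + 10842 = 4716412/435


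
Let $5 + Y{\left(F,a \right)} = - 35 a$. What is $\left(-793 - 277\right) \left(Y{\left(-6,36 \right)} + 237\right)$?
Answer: $1099960$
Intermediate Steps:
$Y{\left(F,a \right)} = -5 - 35 a$
$\left(-793 - 277\right) \left(Y{\left(-6,36 \right)} + 237\right) = \left(-793 - 277\right) \left(\left(-5 - 1260\right) + 237\right) = - 1070 \left(-1265 + 237\right) = \left(-1070\right) \left(-1028\right) = 1099960$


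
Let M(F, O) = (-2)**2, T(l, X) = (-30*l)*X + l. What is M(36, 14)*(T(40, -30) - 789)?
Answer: 141004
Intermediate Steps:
T(l, X) = l - 30*X*l (T(l, X) = -30*X*l + l = l - 30*X*l)
M(F, O) = 4
M(36, 14)*(T(40, -30) - 789) = 4*(40*(1 - 30*(-30)) - 789) = 4*(40*(1 + 900) - 789) = 4*(40*901 - 789) = 4*(36040 - 789) = 4*35251 = 141004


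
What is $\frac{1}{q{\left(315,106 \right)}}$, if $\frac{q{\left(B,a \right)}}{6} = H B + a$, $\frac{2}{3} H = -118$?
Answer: $- \frac{1}{333894} \approx -2.995 \cdot 10^{-6}$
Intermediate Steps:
$H = -177$ ($H = \frac{3}{2} \left(-118\right) = -177$)
$q{\left(B,a \right)} = - 1062 B + 6 a$ ($q{\left(B,a \right)} = 6 \left(- 177 B + a\right) = 6 \left(a - 177 B\right) = - 1062 B + 6 a$)
$\frac{1}{q{\left(315,106 \right)}} = \frac{1}{\left(-1062\right) 315 + 6 \cdot 106} = \frac{1}{-334530 + 636} = \frac{1}{-333894} = - \frac{1}{333894}$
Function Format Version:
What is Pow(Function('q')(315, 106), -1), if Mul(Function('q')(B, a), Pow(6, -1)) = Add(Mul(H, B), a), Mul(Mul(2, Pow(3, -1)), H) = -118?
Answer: Rational(-1, 333894) ≈ -2.9950e-6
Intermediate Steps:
H = -177 (H = Mul(Rational(3, 2), -118) = -177)
Function('q')(B, a) = Add(Mul(-1062, B), Mul(6, a)) (Function('q')(B, a) = Mul(6, Add(Mul(-177, B), a)) = Mul(6, Add(a, Mul(-177, B))) = Add(Mul(-1062, B), Mul(6, a)))
Pow(Function('q')(315, 106), -1) = Pow(Add(Mul(-1062, 315), Mul(6, 106)), -1) = Pow(Add(-334530, 636), -1) = Pow(-333894, -1) = Rational(-1, 333894)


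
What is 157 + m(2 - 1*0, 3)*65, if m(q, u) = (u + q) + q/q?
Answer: 547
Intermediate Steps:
m(q, u) = 1 + q + u (m(q, u) = (q + u) + 1 = 1 + q + u)
157 + m(2 - 1*0, 3)*65 = 157 + (1 + (2 - 1*0) + 3)*65 = 157 + (1 + (2 + 0) + 3)*65 = 157 + (1 + 2 + 3)*65 = 157 + 6*65 = 157 + 390 = 547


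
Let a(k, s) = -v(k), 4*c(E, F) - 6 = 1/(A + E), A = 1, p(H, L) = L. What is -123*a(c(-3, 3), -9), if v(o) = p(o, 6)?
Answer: 738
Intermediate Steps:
v(o) = 6
c(E, F) = 3/2 + 1/(4*(1 + E))
a(k, s) = -6 (a(k, s) = -1*6 = -6)
-123*a(c(-3, 3), -9) = -123*(-6) = 738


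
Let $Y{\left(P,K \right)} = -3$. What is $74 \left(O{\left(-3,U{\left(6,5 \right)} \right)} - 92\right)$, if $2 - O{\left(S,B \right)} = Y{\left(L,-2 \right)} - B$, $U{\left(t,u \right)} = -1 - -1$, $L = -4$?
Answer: $-6438$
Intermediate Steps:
$U{\left(t,u \right)} = 0$ ($U{\left(t,u \right)} = -1 + 1 = 0$)
$O{\left(S,B \right)} = 5 + B$ ($O{\left(S,B \right)} = 2 - \left(-3 - B\right) = 2 + \left(3 + B\right) = 5 + B$)
$74 \left(O{\left(-3,U{\left(6,5 \right)} \right)} - 92\right) = 74 \left(\left(5 + 0\right) - 92\right) = 74 \left(5 - 92\right) = 74 \left(-87\right) = -6438$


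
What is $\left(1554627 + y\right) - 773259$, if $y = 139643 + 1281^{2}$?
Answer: $2561972$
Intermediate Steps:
$y = 1780604$ ($y = 139643 + 1640961 = 1780604$)
$\left(1554627 + y\right) - 773259 = \left(1554627 + 1780604\right) - 773259 = 3335231 - 773259 = 2561972$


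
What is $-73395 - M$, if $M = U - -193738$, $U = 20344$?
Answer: $-287477$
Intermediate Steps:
$M = 214082$ ($M = 20344 - -193738 = 20344 + 193738 = 214082$)
$-73395 - M = -73395 - 214082 = -287477$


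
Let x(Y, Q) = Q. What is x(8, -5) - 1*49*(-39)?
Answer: 1906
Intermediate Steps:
x(8, -5) - 1*49*(-39) = -5 - 1*49*(-39) = -5 - 49*(-39) = -5 + 1911 = 1906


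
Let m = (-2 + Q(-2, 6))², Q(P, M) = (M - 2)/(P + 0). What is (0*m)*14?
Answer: 0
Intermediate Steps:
Q(P, M) = (-2 + M)/P
m = 16 (m = (-2 + (-2 + 6)/(-2))² = (-2 - ½*4)² = (-2 - 2)² = (-4)² = 16)
(0*m)*14 = (0*16)*14 = 0*14 = 0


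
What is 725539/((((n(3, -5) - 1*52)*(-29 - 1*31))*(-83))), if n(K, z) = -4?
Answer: -725539/278880 ≈ -2.6016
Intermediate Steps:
725539/((((n(3, -5) - 1*52)*(-29 - 1*31))*(-83))) = 725539/((((-4 - 1*52)*(-29 - 1*31))*(-83))) = 725539/((((-4 - 52)*(-29 - 31))*(-83))) = 725539/((-56*(-60)*(-83))) = 725539/((3360*(-83))) = 725539/(-278880) = 725539*(-1/278880) = -725539/278880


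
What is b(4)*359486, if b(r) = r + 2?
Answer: 2156916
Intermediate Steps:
b(r) = 2 + r
b(4)*359486 = (2 + 4)*359486 = 6*359486 = 2156916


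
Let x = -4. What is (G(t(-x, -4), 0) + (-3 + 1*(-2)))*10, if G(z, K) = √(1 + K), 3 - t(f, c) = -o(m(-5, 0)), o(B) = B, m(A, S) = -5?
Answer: -40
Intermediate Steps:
t(f, c) = -2 (t(f, c) = 3 - (-1)*(-5) = 3 - 1*5 = 3 - 5 = -2)
(G(t(-x, -4), 0) + (-3 + 1*(-2)))*10 = (√(1 + 0) + (-3 + 1*(-2)))*10 = (√1 + (-3 - 2))*10 = (1 - 5)*10 = -4*10 = -40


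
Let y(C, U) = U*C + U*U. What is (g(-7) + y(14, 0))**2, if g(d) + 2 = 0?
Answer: 4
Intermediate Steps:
g(d) = -2 (g(d) = -2 + 0 = -2)
y(C, U) = U**2 + C*U (y(C, U) = C*U + U**2 = U**2 + C*U)
(g(-7) + y(14, 0))**2 = (-2 + 0*(14 + 0))**2 = (-2 + 0*14)**2 = (-2 + 0)**2 = (-2)**2 = 4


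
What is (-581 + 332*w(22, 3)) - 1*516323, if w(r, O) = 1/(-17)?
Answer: -8787700/17 ≈ -5.1692e+5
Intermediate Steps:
w(r, O) = -1/17
(-581 + 332*w(22, 3)) - 1*516323 = (-581 + 332*(-1/17)) - 1*516323 = (-581 - 332/17) - 516323 = -10209/17 - 516323 = -8787700/17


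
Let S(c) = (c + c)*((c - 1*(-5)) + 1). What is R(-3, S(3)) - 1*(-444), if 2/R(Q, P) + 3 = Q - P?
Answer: 13319/30 ≈ 443.97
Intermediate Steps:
S(c) = 2*c*(6 + c) (S(c) = (2*c)*((c + 5) + 1) = (2*c)*((5 + c) + 1) = (2*c)*(6 + c) = 2*c*(6 + c))
R(Q, P) = 2/(-3 + Q - P) (R(Q, P) = 2/(-3 + (Q - P)) = 2/(-3 + Q - P))
R(-3, S(3)) - 1*(-444) = -2/(3 + 2*3*(6 + 3) - 1*(-3)) - 1*(-444) = -2/(3 + 2*3*9 + 3) + 444 = -2/(3 + 54 + 3) + 444 = -2/60 + 444 = -2*1/60 + 444 = -1/30 + 444 = 13319/30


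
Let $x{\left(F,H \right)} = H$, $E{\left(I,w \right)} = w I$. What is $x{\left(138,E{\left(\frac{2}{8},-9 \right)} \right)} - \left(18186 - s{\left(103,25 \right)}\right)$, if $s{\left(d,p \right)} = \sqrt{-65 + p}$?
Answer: $- \frac{72753}{4} + 2 i \sqrt{10} \approx -18188.0 + 6.3246 i$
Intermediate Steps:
$E{\left(I,w \right)} = I w$
$x{\left(138,E{\left(\frac{2}{8},-9 \right)} \right)} - \left(18186 - s{\left(103,25 \right)}\right) = \frac{2}{8} \left(-9\right) - \left(18186 - \sqrt{-65 + 25}\right) = 2 \cdot \frac{1}{8} \left(-9\right) - \left(18186 - \sqrt{-40}\right) = \frac{1}{4} \left(-9\right) - \left(18186 - 2 i \sqrt{10}\right) = - \frac{9}{4} - \left(18186 - 2 i \sqrt{10}\right) = - \frac{72753}{4} + 2 i \sqrt{10}$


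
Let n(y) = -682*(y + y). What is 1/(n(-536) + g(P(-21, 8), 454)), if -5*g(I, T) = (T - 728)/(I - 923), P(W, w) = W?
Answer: 2360/1725405303 ≈ 1.3678e-6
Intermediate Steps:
g(I, T) = -(-728 + T)/(5*(-923 + I)) (g(I, T) = -(T - 728)/(5*(I - 923)) = -(-728 + T)/(5*(-923 + I)))
n(y) = -1364*y
1/(n(-536) + g(P(-21, 8), 454)) = 1/(-1364*(-536) + (728 - 1*454)/(5*(-923 - 21))) = 1/(731104 + (⅕)*(728 - 454)/(-944)) = 1/(731104 + (⅕)*(-1/944)*274) = 1/(731104 - 137/2360) = 1/(1725405303/2360) = 2360/1725405303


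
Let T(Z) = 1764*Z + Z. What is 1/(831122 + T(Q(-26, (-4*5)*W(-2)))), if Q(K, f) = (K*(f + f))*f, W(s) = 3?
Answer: -1/329576878 ≈ -3.0342e-9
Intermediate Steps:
Q(K, f) = 2*K*f² (Q(K, f) = (K*(2*f))*f = (2*K*f)*f = 2*K*f²)
T(Z) = 1765*Z
1/(831122 + T(Q(-26, (-4*5)*W(-2)))) = 1/(831122 + 1765*(2*(-26)*(-4*5*3)²)) = 1/(831122 + 1765*(2*(-26)*(-20*3)²)) = 1/(831122 + 1765*(2*(-26)*(-60)²)) = 1/(831122 + 1765*(2*(-26)*3600)) = 1/(831122 + 1765*(-187200)) = 1/(831122 - 330408000) = 1/(-329576878) = -1/329576878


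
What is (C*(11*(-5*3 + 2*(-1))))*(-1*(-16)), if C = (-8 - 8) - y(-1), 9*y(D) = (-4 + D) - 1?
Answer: 137632/3 ≈ 45877.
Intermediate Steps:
y(D) = -5/9 + D/9 (y(D) = ((-4 + D) - 1)/9 = (-5 + D)/9 = -5/9 + D/9)
C = -46/3 (C = (-8 - 8) - (-5/9 + (1/9)*(-1)) = -16 - (-5/9 - 1/9) = -16 - 1*(-2/3) = -16 + 2/3 = -46/3 ≈ -15.333)
(C*(11*(-5*3 + 2*(-1))))*(-1*(-16)) = (-506*(-5*3 + 2*(-1))/3)*(-1*(-16)) = -506*(-15 - 2)/3*16 = -506*(-17)/3*16 = -46/3*(-187)*16 = (8602/3)*16 = 137632/3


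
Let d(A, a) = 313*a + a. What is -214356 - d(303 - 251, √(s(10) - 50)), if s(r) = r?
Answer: -214356 - 628*I*√10 ≈ -2.1436e+5 - 1985.9*I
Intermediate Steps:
d(A, a) = 314*a
-214356 - d(303 - 251, √(s(10) - 50)) = -214356 - 314*√(10 - 50) = -214356 - 314*√(-40) = -214356 - 314*2*I*√10 = -214356 - 628*I*√10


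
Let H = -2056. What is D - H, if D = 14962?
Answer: 17018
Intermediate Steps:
D - H = 14962 - 1*(-2056) = 14962 + 2056 = 17018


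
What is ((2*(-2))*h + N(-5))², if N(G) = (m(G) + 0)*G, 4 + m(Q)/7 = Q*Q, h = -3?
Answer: 522729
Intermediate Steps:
m(Q) = -28 + 7*Q² (m(Q) = -28 + 7*(Q*Q) = -28 + 7*Q²)
N(G) = G*(-28 + 7*G²) (N(G) = ((-28 + 7*G²) + 0)*G = (-28 + 7*G²)*G = G*(-28 + 7*G²))
((2*(-2))*h + N(-5))² = ((2*(-2))*(-3) + 7*(-5)*(-4 + (-5)²))² = (-4*(-3) + 7*(-5)*(-4 + 25))² = (12 + 7*(-5)*21)² = (12 - 735)² = (-723)² = 522729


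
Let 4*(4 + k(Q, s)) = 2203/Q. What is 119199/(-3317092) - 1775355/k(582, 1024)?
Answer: 13709628092526789/23581207028 ≈ 5.8138e+5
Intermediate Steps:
k(Q, s) = -4 + 2203/(4*Q) (k(Q, s) = -4 + (2203/Q)/4 = -4 + 2203/(4*Q))
119199/(-3317092) - 1775355/k(582, 1024) = 119199/(-3317092) - 1775355/(-4 + (2203/4)/582) = 119199*(-1/3317092) - 1775355/(-4 + (2203/4)*(1/582)) = -119199/3317092 - 1775355/(-4 + 2203/2328) = -119199/3317092 - 1775355/(-7109/2328) = -119199/3317092 - 1775355*(-2328/7109) = -119199/3317092 + 4133026440/7109 = 13709628092526789/23581207028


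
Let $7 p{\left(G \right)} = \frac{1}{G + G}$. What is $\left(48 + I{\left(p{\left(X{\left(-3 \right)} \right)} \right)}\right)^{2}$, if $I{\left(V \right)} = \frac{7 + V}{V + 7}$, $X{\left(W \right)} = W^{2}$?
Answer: $2401$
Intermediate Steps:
$p{\left(G \right)} = \frac{1}{14 G}$ ($p{\left(G \right)} = \frac{1}{7 \left(G + G\right)} = \frac{1}{7 \cdot 2 G} = \frac{\frac{1}{2} \frac{1}{G}}{7} = \frac{1}{14 G}$)
$I{\left(V \right)} = 1$ ($I{\left(V \right)} = \frac{7 + V}{7 + V} = 1$)
$\left(48 + I{\left(p{\left(X{\left(-3 \right)} \right)} \right)}\right)^{2} = \left(48 + 1\right)^{2} = 49^{2} = 2401$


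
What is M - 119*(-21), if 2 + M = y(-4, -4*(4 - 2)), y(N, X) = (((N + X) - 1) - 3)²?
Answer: 2753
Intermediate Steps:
y(N, X) = (-4 + N + X)² (y(N, X) = ((-1 + N + X) - 3)² = (-4 + N + X)²)
M = 254 (M = -2 + (-4 - 4 - 4*(4 - 2))² = -2 + (-4 - 4 - 4*2)² = -2 + (-4 - 4 - 8)² = -2 + (-16)² = -2 + 256 = 254)
M - 119*(-21) = 254 - 119*(-21) = 254 + 2499 = 2753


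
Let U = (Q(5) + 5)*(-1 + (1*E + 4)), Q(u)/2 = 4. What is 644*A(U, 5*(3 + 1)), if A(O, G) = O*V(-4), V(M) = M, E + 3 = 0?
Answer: 0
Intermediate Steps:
E = -3 (E = -3 + 0 = -3)
Q(u) = 8 (Q(u) = 2*4 = 8)
U = 0 (U = (8 + 5)*(-1 + (1*(-3) + 4)) = 13*(-1 + (-3 + 4)) = 13*(-1 + 1) = 13*0 = 0)
A(O, G) = -4*O (A(O, G) = O*(-4) = -4*O)
644*A(U, 5*(3 + 1)) = 644*(-4*0) = 644*0 = 0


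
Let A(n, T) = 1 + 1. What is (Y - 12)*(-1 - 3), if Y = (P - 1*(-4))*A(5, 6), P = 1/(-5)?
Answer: 88/5 ≈ 17.600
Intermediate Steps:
P = -⅕ ≈ -0.20000
A(n, T) = 2
Y = 38/5 (Y = (-⅕ - 1*(-4))*2 = (-⅕ + 4)*2 = (19/5)*2 = 38/5 ≈ 7.6000)
(Y - 12)*(-1 - 3) = (38/5 - 12)*(-1 - 3) = -22*(-1 - 1*3)/5 = -22*(-1 - 3)/5 = -22/5*(-4) = 88/5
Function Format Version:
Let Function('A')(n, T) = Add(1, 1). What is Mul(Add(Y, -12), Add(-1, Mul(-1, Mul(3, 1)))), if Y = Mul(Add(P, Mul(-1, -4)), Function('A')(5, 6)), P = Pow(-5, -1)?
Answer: Rational(88, 5) ≈ 17.600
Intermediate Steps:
P = Rational(-1, 5) ≈ -0.20000
Function('A')(n, T) = 2
Y = Rational(38, 5) (Y = Mul(Add(Rational(-1, 5), Mul(-1, -4)), 2) = Mul(Add(Rational(-1, 5), 4), 2) = Mul(Rational(19, 5), 2) = Rational(38, 5) ≈ 7.6000)
Mul(Add(Y, -12), Add(-1, Mul(-1, Mul(3, 1)))) = Mul(Add(Rational(38, 5), -12), Add(-1, Mul(-1, Mul(3, 1)))) = Mul(Rational(-22, 5), Add(-1, Mul(-1, 3))) = Mul(Rational(-22, 5), Add(-1, -3)) = Mul(Rational(-22, 5), -4) = Rational(88, 5)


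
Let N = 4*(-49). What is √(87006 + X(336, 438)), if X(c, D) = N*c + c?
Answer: √21486 ≈ 146.58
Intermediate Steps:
N = -196
X(c, D) = -195*c (X(c, D) = -196*c + c = -195*c)
√(87006 + X(336, 438)) = √(87006 - 195*336) = √(87006 - 65520) = √21486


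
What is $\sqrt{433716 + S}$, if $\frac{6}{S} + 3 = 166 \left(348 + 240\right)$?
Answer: $\frac{11 \sqrt{421579210530}}{10845} \approx 658.57$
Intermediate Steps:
$S = \frac{2}{32535}$ ($S = \frac{6}{-3 + 166 \left(348 + 240\right)} = \frac{6}{-3 + 166 \cdot 588} = \frac{6}{-3 + 97608} = \frac{6}{97605} = 6 \cdot \frac{1}{97605} = \frac{2}{32535} \approx 6.1472 \cdot 10^{-5}$)
$\sqrt{433716 + S} = \sqrt{433716 + \frac{2}{32535}} = \sqrt{\frac{14110950062}{32535}} = \frac{11 \sqrt{421579210530}}{10845}$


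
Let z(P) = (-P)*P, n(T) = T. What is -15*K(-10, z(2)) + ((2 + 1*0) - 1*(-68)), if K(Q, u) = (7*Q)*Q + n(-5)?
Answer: -10355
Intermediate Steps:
z(P) = -P²
K(Q, u) = -5 + 7*Q² (K(Q, u) = (7*Q)*Q - 5 = 7*Q² - 5 = -5 + 7*Q²)
-15*K(-10, z(2)) + ((2 + 1*0) - 1*(-68)) = -15*(-5 + 7*(-10)²) + ((2 + 1*0) - 1*(-68)) = -15*(-5 + 7*100) + ((2 + 0) + 68) = -15*(-5 + 700) + (2 + 68) = -15*695 + 70 = -10425 + 70 = -10355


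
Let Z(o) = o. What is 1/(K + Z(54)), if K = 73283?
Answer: 1/73337 ≈ 1.3636e-5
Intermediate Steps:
1/(K + Z(54)) = 1/(73283 + 54) = 1/73337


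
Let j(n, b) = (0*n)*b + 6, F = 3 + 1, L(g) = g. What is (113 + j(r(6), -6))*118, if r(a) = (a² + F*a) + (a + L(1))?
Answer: 14042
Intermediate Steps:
F = 4
r(a) = 1 + a² + 5*a (r(a) = (a² + 4*a) + (a + 1) = (a² + 4*a) + (1 + a) = 1 + a² + 5*a)
j(n, b) = 6 (j(n, b) = 0*b + 6 = 0 + 6 = 6)
(113 + j(r(6), -6))*118 = (113 + 6)*118 = 119*118 = 14042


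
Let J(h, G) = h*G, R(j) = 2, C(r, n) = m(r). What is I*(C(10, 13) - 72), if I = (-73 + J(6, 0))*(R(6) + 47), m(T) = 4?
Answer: 243236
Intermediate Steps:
C(r, n) = 4
J(h, G) = G*h
I = -3577 (I = (-73 + 0*6)*(2 + 47) = (-73 + 0)*49 = -73*49 = -3577)
I*(C(10, 13) - 72) = -3577*(4 - 72) = -3577*(-68) = 243236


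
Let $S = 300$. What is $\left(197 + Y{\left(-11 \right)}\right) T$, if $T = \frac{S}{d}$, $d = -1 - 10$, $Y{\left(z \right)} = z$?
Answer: $- \frac{55800}{11} \approx -5072.7$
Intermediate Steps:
$d = -11$ ($d = -1 - 10 = -11$)
$T = - \frac{300}{11}$ ($T = \frac{300}{-11} = 300 \left(- \frac{1}{11}\right) = - \frac{300}{11} \approx -27.273$)
$\left(197 + Y{\left(-11 \right)}\right) T = \left(197 - 11\right) \left(- \frac{300}{11}\right) = 186 \left(- \frac{300}{11}\right) = - \frac{55800}{11}$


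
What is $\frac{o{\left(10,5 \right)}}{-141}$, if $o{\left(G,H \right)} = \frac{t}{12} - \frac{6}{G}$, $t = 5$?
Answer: $\frac{11}{8460} \approx 0.0013002$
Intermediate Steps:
$o{\left(G,H \right)} = \frac{5}{12} - \frac{6}{G}$
$\frac{o{\left(10,5 \right)}}{-141} = \frac{\frac{5}{12} - \frac{6}{10}}{-141} = \left(\frac{5}{12} - \frac{3}{5}\right) \left(- \frac{1}{141}\right) = \left(- \frac{11}{60}\right) \left(- \frac{1}{141}\right) = \frac{11}{8460}$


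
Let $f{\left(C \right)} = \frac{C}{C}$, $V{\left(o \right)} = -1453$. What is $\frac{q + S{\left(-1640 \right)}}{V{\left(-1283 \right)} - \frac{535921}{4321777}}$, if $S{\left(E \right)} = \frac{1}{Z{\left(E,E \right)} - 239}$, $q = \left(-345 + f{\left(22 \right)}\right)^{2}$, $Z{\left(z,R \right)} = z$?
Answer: $- \frac{960961563650511}{11800266377858} \approx -81.436$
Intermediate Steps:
$f{\left(C \right)} = 1$
$q = 118336$ ($q = \left(-345 + 1\right)^{2} = \left(-344\right)^{2} = 118336$)
$S{\left(E \right)} = \frac{1}{-239 + E}$ ($S{\left(E \right)} = \frac{1}{E - 239} = \frac{1}{-239 + E}$)
$\frac{q + S{\left(-1640 \right)}}{V{\left(-1283 \right)} - \frac{535921}{4321777}} = \frac{118336 + \frac{1}{-239 - 1640}}{-1453 - \frac{535921}{4321777}} = \frac{118336 + \frac{1}{-1879}}{-1453 - \frac{535921}{4321777}} = \frac{118336 - \frac{1}{1879}}{-1453 - \frac{535921}{4321777}} = \frac{222353343}{1879 \left(- \frac{6280077902}{4321777}\right)} = \frac{222353343}{1879} \left(- \frac{4321777}{6280077902}\right) = - \frac{960961563650511}{11800266377858}$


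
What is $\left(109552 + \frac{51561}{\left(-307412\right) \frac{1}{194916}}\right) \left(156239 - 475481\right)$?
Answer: $- \frac{269389346550522}{10979} \approx -2.4537 \cdot 10^{10}$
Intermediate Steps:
$\left(109552 + \frac{51561}{\left(-307412\right) \frac{1}{194916}}\right) \left(156239 - 475481\right) = \left(109552 + \frac{51561}{\left(-307412\right) \frac{1}{194916}}\right) \left(-319242\right) = \left(109552 + \frac{51561}{- \frac{76853}{48729}}\right) \left(-319242\right) = \left(109552 + 51561 \left(- \frac{48729}{76853}\right)\right) \left(-319242\right) = \left(109552 - \frac{2512515969}{76853}\right) \left(-319242\right) = \frac{5906883887}{76853} \left(-319242\right) = - \frac{269389346550522}{10979}$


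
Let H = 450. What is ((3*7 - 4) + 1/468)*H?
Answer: 198925/26 ≈ 7651.0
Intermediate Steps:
((3*7 - 4) + 1/468)*H = ((3*7 - 4) + 1/468)*450 = ((21 - 4) + 1/468)*450 = (17 + 1/468)*450 = (7957/468)*450 = 198925/26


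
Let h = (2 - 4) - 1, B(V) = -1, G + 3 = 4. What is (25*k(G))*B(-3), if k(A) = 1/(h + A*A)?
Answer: 25/2 ≈ 12.500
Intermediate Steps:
G = 1 (G = -3 + 4 = 1)
h = -3 (h = -2 - 1 = -3)
k(A) = 1/(-3 + A²) (k(A) = 1/(-3 + A*A) = 1/(-3 + A²))
(25*k(G))*B(-3) = (25/(-3 + 1²))*(-1) = (25/(-3 + 1))*(-1) = (25/(-2))*(-1) = (25*(-½))*(-1) = -25/2*(-1) = 25/2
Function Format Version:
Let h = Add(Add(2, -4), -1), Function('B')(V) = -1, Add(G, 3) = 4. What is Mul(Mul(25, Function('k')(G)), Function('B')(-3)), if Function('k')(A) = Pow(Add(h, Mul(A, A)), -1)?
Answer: Rational(25, 2) ≈ 12.500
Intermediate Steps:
G = 1 (G = Add(-3, 4) = 1)
h = -3 (h = Add(-2, -1) = -3)
Function('k')(A) = Pow(Add(-3, Pow(A, 2)), -1) (Function('k')(A) = Pow(Add(-3, Mul(A, A)), -1) = Pow(Add(-3, Pow(A, 2)), -1))
Mul(Mul(25, Function('k')(G)), Function('B')(-3)) = Mul(Mul(25, Pow(Add(-3, Pow(1, 2)), -1)), -1) = Mul(Mul(25, Pow(Add(-3, 1), -1)), -1) = Mul(Mul(25, Pow(-2, -1)), -1) = Mul(Mul(25, Rational(-1, 2)), -1) = Mul(Rational(-25, 2), -1) = Rational(25, 2)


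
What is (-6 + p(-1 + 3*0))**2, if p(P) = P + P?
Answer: 64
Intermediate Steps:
p(P) = 2*P
(-6 + p(-1 + 3*0))**2 = (-6 + 2*(-1 + 3*0))**2 = (-6 + 2*(-1 + 0))**2 = (-6 + 2*(-1))**2 = (-6 - 2)**2 = (-8)**2 = 64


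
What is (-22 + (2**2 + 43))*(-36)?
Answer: -900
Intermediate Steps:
(-22 + (2**2 + 43))*(-36) = (-22 + (4 + 43))*(-36) = (-22 + 47)*(-36) = 25*(-36) = -900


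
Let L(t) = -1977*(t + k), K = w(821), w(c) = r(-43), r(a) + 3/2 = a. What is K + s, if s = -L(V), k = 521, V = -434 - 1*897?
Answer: -3202829/2 ≈ -1.6014e+6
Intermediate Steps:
V = -1331 (V = -434 - 897 = -1331)
r(a) = -3/2 + a
w(c) = -89/2 (w(c) = -3/2 - 43 = -89/2)
K = -89/2 ≈ -44.500
L(t) = -1030017 - 1977*t (L(t) = -1977*(t + 521) = -1977*(521 + t) = -1030017 - 1977*t)
s = -1601370 (s = -(-1030017 - 1977*(-1331)) = -(-1030017 + 2631387) = -1*1601370 = -1601370)
K + s = -89/2 - 1601370 = -3202829/2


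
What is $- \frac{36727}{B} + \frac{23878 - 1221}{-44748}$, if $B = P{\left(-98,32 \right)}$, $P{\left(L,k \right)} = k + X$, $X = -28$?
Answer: $- \frac{205443803}{22374} \approx -9182.3$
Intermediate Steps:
$P{\left(L,k \right)} = -28 + k$ ($P{\left(L,k \right)} = k - 28 = -28 + k$)
$B = 4$ ($B = -28 + 32 = 4$)
$- \frac{36727}{B} + \frac{23878 - 1221}{-44748} = - \frac{36727}{4} + \frac{23878 - 1221}{-44748} = \left(-36727\right) \frac{1}{4} + \left(23878 - 1221\right) \left(- \frac{1}{44748}\right) = - \frac{36727}{4} + 22657 \left(- \frac{1}{44748}\right) = - \frac{36727}{4} - \frac{22657}{44748} = - \frac{205443803}{22374}$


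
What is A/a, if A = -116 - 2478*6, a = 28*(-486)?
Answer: 1873/1701 ≈ 1.1011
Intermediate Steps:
a = -13608
A = -14984 (A = -116 - 118*126 = -116 - 14868 = -14984)
A/a = -14984/(-13608) = -14984*(-1/13608) = 1873/1701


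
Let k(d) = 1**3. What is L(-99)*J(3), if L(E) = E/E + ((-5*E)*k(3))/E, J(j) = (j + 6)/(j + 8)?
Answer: -36/11 ≈ -3.2727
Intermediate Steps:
k(d) = 1
J(j) = (6 + j)/(8 + j)
L(E) = -4 (L(E) = E/E + (-5*E*1)/E = 1 + (-5*E)/E = 1 - 5 = -4)
L(-99)*J(3) = -4*(6 + 3)/(8 + 3) = -4*9/11 = -36/11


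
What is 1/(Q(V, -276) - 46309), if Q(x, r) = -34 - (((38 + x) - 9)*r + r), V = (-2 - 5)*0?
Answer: -1/38063 ≈ -2.6272e-5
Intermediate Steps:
V = 0 (V = -7*0 = 0)
Q(x, r) = -34 - r - r*(29 + x) (Q(x, r) = -34 - ((29 + x)*r + r) = -34 - (r*(29 + x) + r) = -34 - (r + r*(29 + x)) = -34 + (-r - r*(29 + x)) = -34 - r - r*(29 + x))
1/(Q(V, -276) - 46309) = 1/((-34 - 30*(-276) - 1*(-276)*0) - 46309) = 1/((-34 + 8280 + 0) - 46309) = 1/(8246 - 46309) = 1/(-38063) = -1/38063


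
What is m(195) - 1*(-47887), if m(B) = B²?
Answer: 85912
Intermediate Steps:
m(195) - 1*(-47887) = 195² - 1*(-47887) = 38025 + 47887 = 85912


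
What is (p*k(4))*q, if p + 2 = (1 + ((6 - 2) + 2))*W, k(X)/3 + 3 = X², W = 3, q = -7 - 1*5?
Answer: -8892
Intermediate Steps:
q = -12 (q = -7 - 5 = -12)
k(X) = -9 + 3*X²
p = 19 (p = -2 + (1 + ((6 - 2) + 2))*3 = -2 + (1 + (4 + 2))*3 = -2 + (1 + 6)*3 = -2 + 7*3 = -2 + 21 = 19)
(p*k(4))*q = (19*(-9 + 3*4²))*(-12) = (19*(-9 + 3*16))*(-12) = (19*(-9 + 48))*(-12) = (19*39)*(-12) = 741*(-12) = -8892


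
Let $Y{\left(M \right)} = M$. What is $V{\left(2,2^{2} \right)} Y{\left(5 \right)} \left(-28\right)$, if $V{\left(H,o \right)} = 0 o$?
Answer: $0$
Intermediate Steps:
$V{\left(H,o \right)} = 0$
$V{\left(2,2^{2} \right)} Y{\left(5 \right)} \left(-28\right) = 0 \cdot 5 \left(-28\right) = 0 \left(-28\right) = 0$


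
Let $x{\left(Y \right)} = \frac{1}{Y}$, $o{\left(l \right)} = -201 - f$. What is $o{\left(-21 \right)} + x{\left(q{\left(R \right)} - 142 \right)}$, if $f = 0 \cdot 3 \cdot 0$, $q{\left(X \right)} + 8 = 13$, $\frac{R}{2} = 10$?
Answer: $- \frac{27538}{137} \approx -201.01$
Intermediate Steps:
$R = 20$ ($R = 2 \cdot 10 = 20$)
$q{\left(X \right)} = 5$ ($q{\left(X \right)} = -8 + 13 = 5$)
$f = 0$ ($f = 0 \cdot 0 = 0$)
$o{\left(l \right)} = -201$ ($o{\left(l \right)} = -201 - 0 = -201 + 0 = -201$)
$o{\left(-21 \right)} + x{\left(q{\left(R \right)} - 142 \right)} = -201 + \frac{1}{5 - 142} = -201 + \frac{1}{-137} = -201 - \frac{1}{137} = - \frac{27538}{137}$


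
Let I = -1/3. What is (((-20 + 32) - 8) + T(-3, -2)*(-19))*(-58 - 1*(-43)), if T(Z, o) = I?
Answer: -155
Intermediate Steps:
I = -⅓ (I = -1*⅓ = -⅓ ≈ -0.33333)
T(Z, o) = -⅓
(((-20 + 32) - 8) + T(-3, -2)*(-19))*(-58 - 1*(-43)) = (((-20 + 32) - 8) - ⅓*(-19))*(-58 - 1*(-43)) = ((12 - 8) + 19/3)*(-58 + 43) = (4 + 19/3)*(-15) = (31/3)*(-15) = -155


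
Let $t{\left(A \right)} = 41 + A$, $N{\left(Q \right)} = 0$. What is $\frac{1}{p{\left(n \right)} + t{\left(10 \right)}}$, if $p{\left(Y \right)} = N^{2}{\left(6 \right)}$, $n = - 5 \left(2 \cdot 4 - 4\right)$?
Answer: $\frac{1}{51} \approx 0.019608$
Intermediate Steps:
$n = -20$ ($n = - 5 \left(8 - 4\right) = \left(-5\right) 4 = -20$)
$p{\left(Y \right)} = 0$ ($p{\left(Y \right)} = 0^{2} = 0$)
$\frac{1}{p{\left(n \right)} + t{\left(10 \right)}} = \frac{1}{0 + \left(41 + 10\right)} = \frac{1}{0 + 51} = \frac{1}{51}$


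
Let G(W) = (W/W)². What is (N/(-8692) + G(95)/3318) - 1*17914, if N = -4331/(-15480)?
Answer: -1332933148984403/74407344480 ≈ -17914.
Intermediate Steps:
G(W) = 1 (G(W) = 1² = 1)
N = 4331/15480 (N = -4331*(-1/15480) = 4331/15480 ≈ 0.27978)
(N/(-8692) + G(95)/3318) - 1*17914 = ((4331/15480)/(-8692) + 1/3318) - 1*17914 = ((4331/15480)*(-1/8692) + 1*(1/3318)) - 17914 = (-4331/134552160 + 1/3318) - 17914 = 20030317/74407344480 - 17914 = -1332933148984403/74407344480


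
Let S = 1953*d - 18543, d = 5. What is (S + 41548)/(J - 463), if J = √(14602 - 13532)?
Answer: -15172510/213299 - 32770*√1070/213299 ≈ -76.158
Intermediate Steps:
S = -8778 (S = 1953*5 - 18543 = 9765 - 18543 = -8778)
J = √1070 ≈ 32.711
(S + 41548)/(J - 463) = (-8778 + 41548)/(√1070 - 463) = 32770/(-463 + √1070)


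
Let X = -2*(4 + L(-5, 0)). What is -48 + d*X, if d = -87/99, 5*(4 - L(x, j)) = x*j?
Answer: -1120/33 ≈ -33.939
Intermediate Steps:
L(x, j) = 4 - j*x/5 (L(x, j) = 4 - x*j/5 = 4 - j*x/5)
X = -16 (X = -2*(4 + (4 - 1/5*0*(-5))) = -2*(4 + (4 + 0)) = -2*(4 + 4) = -2*8 = -16)
d = -29/33 (d = -87*1/99 = -29/33 ≈ -0.87879)
-48 + d*X = -48 - 29/33*(-16) = -48 + 464/33 = -1120/33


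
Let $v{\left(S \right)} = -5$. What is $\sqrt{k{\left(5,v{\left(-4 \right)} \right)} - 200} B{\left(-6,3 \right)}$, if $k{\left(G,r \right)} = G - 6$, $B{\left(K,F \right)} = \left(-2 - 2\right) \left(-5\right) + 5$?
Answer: $25 i \sqrt{201} \approx 354.44 i$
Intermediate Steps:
$B{\left(K,F \right)} = 25$ ($B{\left(K,F \right)} = \left(-4\right) \left(-5\right) + 5 = 20 + 5 = 25$)
$k{\left(G,r \right)} = -6 + G$ ($k{\left(G,r \right)} = G - 6 = -6 + G$)
$\sqrt{k{\left(5,v{\left(-4 \right)} \right)} - 200} B{\left(-6,3 \right)} = \sqrt{\left(-6 + 5\right) - 200} \cdot 25 = \sqrt{-1 - 200} \cdot 25 = \sqrt{-201} \cdot 25 = i \sqrt{201} \cdot 25 = 25 i \sqrt{201}$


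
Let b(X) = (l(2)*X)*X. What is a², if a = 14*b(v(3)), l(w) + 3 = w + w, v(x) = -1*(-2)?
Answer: 3136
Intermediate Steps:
v(x) = 2
l(w) = -3 + 2*w (l(w) = -3 + (w + w) = -3 + 2*w)
b(X) = X² (b(X) = ((-3 + 2*2)*X)*X = ((-3 + 4)*X)*X = (1*X)*X = X*X = X²)
a = 56 (a = 14*2² = 14*4 = 56)
a² = 56² = 3136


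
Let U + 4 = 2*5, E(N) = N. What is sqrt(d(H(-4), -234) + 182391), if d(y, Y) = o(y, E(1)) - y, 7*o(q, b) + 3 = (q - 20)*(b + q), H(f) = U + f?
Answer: sqrt(8936662)/7 ≈ 427.06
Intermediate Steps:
U = 6 (U = -4 + 2*5 = -4 + 10 = 6)
H(f) = 6 + f
o(q, b) = -3/7 + (-20 + q)*(b + q)/7 (o(q, b) = -3/7 + ((q - 20)*(b + q))/7 = -3/7 + ((-20 + q)*(b + q))/7 = -3/7 + (-20 + q)*(b + q)/7)
d(y, Y) = -23/7 - 26*y/7 + y**2/7 (d(y, Y) = (-3/7 - 20/7*1 - 20*y/7 + y**2/7 + (1/7)*1*y) - y = (-3/7 - 20/7 - 20*y/7 + y**2/7 + y/7) - y = (-23/7 - 19*y/7 + y**2/7) - y = -23/7 - 26*y/7 + y**2/7)
sqrt(d(H(-4), -234) + 182391) = sqrt((-23/7 - 26*(6 - 4)/7 + (6 - 4)**2/7) + 182391) = sqrt((-23/7 - 26/7*2 + (1/7)*2**2) + 182391) = sqrt((-23/7 - 52/7 + (1/7)*4) + 182391) = sqrt((-23/7 - 52/7 + 4/7) + 182391) = sqrt(-71/7 + 182391) = sqrt(1276666/7) = sqrt(8936662)/7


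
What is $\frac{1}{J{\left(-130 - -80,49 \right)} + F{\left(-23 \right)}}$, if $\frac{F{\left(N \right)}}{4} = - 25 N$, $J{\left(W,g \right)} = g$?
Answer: $\frac{1}{2349} \approx 0.00042571$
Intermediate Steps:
$F{\left(N \right)} = - 100 N$ ($F{\left(N \right)} = 4 \left(- 25 N\right) = - 100 N$)
$\frac{1}{J{\left(-130 - -80,49 \right)} + F{\left(-23 \right)}} = \frac{1}{49 - -2300} = \frac{1}{49 + 2300} = \frac{1}{2349}$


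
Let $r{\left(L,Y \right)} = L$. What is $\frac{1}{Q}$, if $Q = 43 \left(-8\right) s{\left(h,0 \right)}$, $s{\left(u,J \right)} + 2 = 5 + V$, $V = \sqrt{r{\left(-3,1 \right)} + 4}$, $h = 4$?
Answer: $- \frac{1}{1376} \approx -0.00072674$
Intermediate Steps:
$V = 1$ ($V = \sqrt{-3 + 4} = \sqrt{1} = 1$)
$s{\left(u,J \right)} = 4$ ($s{\left(u,J \right)} = -2 + \left(5 + 1\right) = -2 + 6 = 4$)
$Q = -1376$ ($Q = 43 \left(-8\right) 4 = \left(-344\right) 4 = -1376$)
$\frac{1}{Q} = \frac{1}{-1376} = - \frac{1}{1376}$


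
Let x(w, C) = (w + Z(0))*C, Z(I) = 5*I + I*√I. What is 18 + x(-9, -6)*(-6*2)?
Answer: -630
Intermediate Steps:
Z(I) = I^(3/2) + 5*I (Z(I) = 5*I + I^(3/2) = I^(3/2) + 5*I)
x(w, C) = C*w (x(w, C) = (w + (0^(3/2) + 5*0))*C = (w + (0 + 0))*C = (w + 0)*C = w*C = C*w)
18 + x(-9, -6)*(-6*2) = 18 + (-6*(-9))*(-6*2) = 18 + 54*(-12) = 18 - 648 = -630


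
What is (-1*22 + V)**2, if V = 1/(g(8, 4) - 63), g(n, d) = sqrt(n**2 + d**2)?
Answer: 7330955721/15124321 + 684968*sqrt(5)/15124321 ≈ 484.81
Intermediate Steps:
g(n, d) = sqrt(d**2 + n**2)
V = 1/(-63 + 4*sqrt(5)) (V = 1/(sqrt(4**2 + 8**2) - 63) = 1/(sqrt(16 + 64) - 63) = 1/(sqrt(80) - 63) = 1/(4*sqrt(5) - 63) = 1/(-63 + 4*sqrt(5)) ≈ -0.018499)
(-1*22 + V)**2 = (-1*22 + (-63/3889 - 4*sqrt(5)/3889))**2 = (-22 + (-63/3889 - 4*sqrt(5)/3889))**2 = (-85621/3889 - 4*sqrt(5)/3889)**2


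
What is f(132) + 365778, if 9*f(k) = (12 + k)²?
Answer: 368082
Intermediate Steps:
f(k) = (12 + k)²/9
f(132) + 365778 = (12 + 132)²/9 + 365778 = (⅑)*144² + 365778 = (⅑)*20736 + 365778 = 2304 + 365778 = 368082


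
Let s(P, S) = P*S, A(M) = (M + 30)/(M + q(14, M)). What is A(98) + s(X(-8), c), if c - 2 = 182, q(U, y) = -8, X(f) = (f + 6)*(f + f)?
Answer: 265024/45 ≈ 5889.4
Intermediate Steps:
X(f) = 2*f*(6 + f) (X(f) = (6 + f)*(2*f) = 2*f*(6 + f))
c = 184 (c = 2 + 182 = 184)
A(M) = (30 + M)/(-8 + M) (A(M) = (M + 30)/(M - 8) = (30 + M)/(-8 + M))
A(98) + s(X(-8), c) = (30 + 98)/(-8 + 98) + (2*(-8)*(6 - 8))*184 = 128/90 + (2*(-8)*(-2))*184 = (1/90)*128 + 32*184 = 64/45 + 5888 = 265024/45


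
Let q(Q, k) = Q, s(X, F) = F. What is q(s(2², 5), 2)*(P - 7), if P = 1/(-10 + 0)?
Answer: -71/2 ≈ -35.500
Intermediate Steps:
P = -⅒ (P = 1/(-10) = -⅒ ≈ -0.10000)
q(s(2², 5), 2)*(P - 7) = 5*(-⅒ - 7) = 5*(-71/10) = -71/2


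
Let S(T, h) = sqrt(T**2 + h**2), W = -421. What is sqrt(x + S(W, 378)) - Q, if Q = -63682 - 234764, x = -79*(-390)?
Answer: 298446 + sqrt(30810 + 5*sqrt(12805)) ≈ 2.9862e+5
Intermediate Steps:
x = 30810
Q = -298446
sqrt(x + S(W, 378)) - Q = sqrt(30810 + sqrt((-421)**2 + 378**2)) - 1*(-298446) = sqrt(30810 + sqrt(177241 + 142884)) + 298446 = sqrt(30810 + sqrt(320125)) + 298446 = sqrt(30810 + 5*sqrt(12805)) + 298446 = 298446 + sqrt(30810 + 5*sqrt(12805))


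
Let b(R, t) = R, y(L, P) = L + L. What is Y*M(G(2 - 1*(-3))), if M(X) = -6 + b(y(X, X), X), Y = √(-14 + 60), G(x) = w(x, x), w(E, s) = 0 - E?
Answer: -16*√46 ≈ -108.52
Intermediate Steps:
w(E, s) = -E
G(x) = -x
y(L, P) = 2*L
Y = √46 ≈ 6.7823
M(X) = -6 + 2*X
Y*M(G(2 - 1*(-3))) = √46*(-6 + 2*(-(2 - 1*(-3)))) = √46*(-6 + 2*(-(2 + 3))) = √46*(-6 + 2*(-1*5)) = √46*(-6 + 2*(-5)) = √46*(-6 - 10) = √46*(-16) = -16*√46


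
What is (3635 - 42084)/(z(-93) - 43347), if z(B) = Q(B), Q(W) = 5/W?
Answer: 3575757/4031276 ≈ 0.88700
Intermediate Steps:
z(B) = 5/B
(3635 - 42084)/(z(-93) - 43347) = (3635 - 42084)/(5/(-93) - 43347) = -38449/(5*(-1/93) - 43347) = -38449/(-5/93 - 43347) = -38449/(-4031276/93) = -38449*(-93/4031276) = 3575757/4031276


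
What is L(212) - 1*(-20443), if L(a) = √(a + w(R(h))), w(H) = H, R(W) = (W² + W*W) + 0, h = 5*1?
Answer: 20443 + √262 ≈ 20459.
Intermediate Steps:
h = 5
R(W) = 2*W² (R(W) = (W² + W²) + 0 = 2*W² + 0 = 2*W²)
L(a) = √(50 + a) (L(a) = √(a + 2*5²) = √(a + 2*25) = √(a + 50) = √(50 + a))
L(212) - 1*(-20443) = √(50 + 212) - 1*(-20443) = √262 + 20443 = 20443 + √262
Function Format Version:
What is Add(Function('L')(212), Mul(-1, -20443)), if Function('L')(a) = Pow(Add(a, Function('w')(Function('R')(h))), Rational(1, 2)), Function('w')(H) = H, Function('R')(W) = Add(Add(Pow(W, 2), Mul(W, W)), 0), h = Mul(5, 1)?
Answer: Add(20443, Pow(262, Rational(1, 2))) ≈ 20459.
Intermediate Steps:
h = 5
Function('R')(W) = Mul(2, Pow(W, 2)) (Function('R')(W) = Add(Add(Pow(W, 2), Pow(W, 2)), 0) = Add(Mul(2, Pow(W, 2)), 0) = Mul(2, Pow(W, 2)))
Function('L')(a) = Pow(Add(50, a), Rational(1, 2)) (Function('L')(a) = Pow(Add(a, Mul(2, Pow(5, 2))), Rational(1, 2)) = Pow(Add(a, Mul(2, 25)), Rational(1, 2)) = Pow(Add(a, 50), Rational(1, 2)) = Pow(Add(50, a), Rational(1, 2)))
Add(Function('L')(212), Mul(-1, -20443)) = Add(Pow(Add(50, 212), Rational(1, 2)), Mul(-1, -20443)) = Add(Pow(262, Rational(1, 2)), 20443) = Add(20443, Pow(262, Rational(1, 2)))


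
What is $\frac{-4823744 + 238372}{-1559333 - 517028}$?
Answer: $\frac{4585372}{2076361} \approx 2.2084$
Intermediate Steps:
$\frac{-4823744 + 238372}{-1559333 - 517028} = - \frac{4585372}{-2076361} = \left(-4585372\right) \left(- \frac{1}{2076361}\right) = \frac{4585372}{2076361}$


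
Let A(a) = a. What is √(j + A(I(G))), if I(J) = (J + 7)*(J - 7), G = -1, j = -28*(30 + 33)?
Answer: 2*I*√453 ≈ 42.568*I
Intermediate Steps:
j = -1764 (j = -28*63 = -1764)
I(J) = (-7 + J)*(7 + J) (I(J) = (7 + J)*(-7 + J) = (-7 + J)*(7 + J))
√(j + A(I(G))) = √(-1764 + (-49 + (-1)²)) = √(-1764 + (-49 + 1)) = √(-1764 - 48) = √(-1812) = 2*I*√453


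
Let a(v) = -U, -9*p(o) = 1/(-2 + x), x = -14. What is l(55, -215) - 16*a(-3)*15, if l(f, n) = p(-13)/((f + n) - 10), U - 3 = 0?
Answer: 17625599/24480 ≈ 720.00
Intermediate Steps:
U = 3 (U = 3 + 0 = 3)
p(o) = 1/144 (p(o) = -1/(9*(-2 - 14)) = -⅑/(-16) = -⅑*(-1/16) = 1/144)
a(v) = -3 (a(v) = -1*3 = -3)
l(f, n) = 1/(144*(-10 + f + n)) (l(f, n) = 1/(144*((f + n) - 10)) = 1/(144*(-10 + f + n)))
l(55, -215) - 16*a(-3)*15 = 1/(144*(-10 + 55 - 215)) - 16*(-3)*15 = (1/144)/(-170) + 48*15 = (1/144)*(-1/170) + 720 = -1/24480 + 720 = 17625599/24480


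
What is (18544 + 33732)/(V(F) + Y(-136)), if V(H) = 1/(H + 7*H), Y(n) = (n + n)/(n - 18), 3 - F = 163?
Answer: 5152322560/174003 ≈ 29611.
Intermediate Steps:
F = -160 (F = 3 - 1*163 = 3 - 163 = -160)
Y(n) = 2*n/(-18 + n) (Y(n) = (2*n)/(-18 + n) = 2*n/(-18 + n))
V(H) = 1/(8*H)
(18544 + 33732)/(V(F) + Y(-136)) = (18544 + 33732)/((1/8)/(-160) + 2*(-136)/(-18 - 136)) = 52276/((1/8)*(-1/160) + 2*(-136)/(-154)) = 52276/(-1/1280 + 2*(-136)*(-1/154)) = 52276/(-1/1280 + 136/77) = 52276/(174003/98560) = 52276*(98560/174003) = 5152322560/174003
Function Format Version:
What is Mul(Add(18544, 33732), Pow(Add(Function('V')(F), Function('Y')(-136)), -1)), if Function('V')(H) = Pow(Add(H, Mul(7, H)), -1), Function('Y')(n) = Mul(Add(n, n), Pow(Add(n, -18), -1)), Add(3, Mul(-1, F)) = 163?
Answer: Rational(5152322560, 174003) ≈ 29611.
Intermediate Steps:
F = -160 (F = Add(3, Mul(-1, 163)) = Add(3, -163) = -160)
Function('Y')(n) = Mul(2, n, Pow(Add(-18, n), -1)) (Function('Y')(n) = Mul(Mul(2, n), Pow(Add(-18, n), -1)) = Mul(2, n, Pow(Add(-18, n), -1)))
Function('V')(H) = Mul(Rational(1, 8), Pow(H, -1)) (Function('V')(H) = Pow(Mul(8, H), -1) = Mul(Rational(1, 8), Pow(H, -1)))
Mul(Add(18544, 33732), Pow(Add(Function('V')(F), Function('Y')(-136)), -1)) = Mul(Add(18544, 33732), Pow(Add(Mul(Rational(1, 8), Pow(-160, -1)), Mul(2, -136, Pow(Add(-18, -136), -1))), -1)) = Mul(52276, Pow(Add(Mul(Rational(1, 8), Rational(-1, 160)), Mul(2, -136, Pow(-154, -1))), -1)) = Mul(52276, Pow(Add(Rational(-1, 1280), Mul(2, -136, Rational(-1, 154))), -1)) = Mul(52276, Pow(Add(Rational(-1, 1280), Rational(136, 77)), -1)) = Mul(52276, Pow(Rational(174003, 98560), -1)) = Mul(52276, Rational(98560, 174003)) = Rational(5152322560, 174003)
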